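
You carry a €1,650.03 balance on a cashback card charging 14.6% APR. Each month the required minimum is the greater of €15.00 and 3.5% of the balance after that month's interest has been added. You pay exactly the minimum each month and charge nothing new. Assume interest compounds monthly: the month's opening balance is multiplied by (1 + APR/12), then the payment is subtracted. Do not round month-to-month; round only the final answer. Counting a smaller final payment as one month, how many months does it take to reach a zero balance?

Monthly rate r = 14.6%/12 = 1.21667% = 0.0121667.
While 3.5% of the post-interest balance exceeds €15.00, each month B ← (B·(1+r))·(1 − 0.035), i.e. B shrinks by the factor (1+r)·0.965 = 0.97674.
This holds for months 1–58. Entering month 59 the balance is €421.40; 3.5% of the post-interest balance is now below €15.00, so the flat €15.00 minimum applies from here.
From month 59 a fixed €15.00 at rate r clears €421.40 in 35 more payments. Total: 58 + 35 = 93 months.

93 months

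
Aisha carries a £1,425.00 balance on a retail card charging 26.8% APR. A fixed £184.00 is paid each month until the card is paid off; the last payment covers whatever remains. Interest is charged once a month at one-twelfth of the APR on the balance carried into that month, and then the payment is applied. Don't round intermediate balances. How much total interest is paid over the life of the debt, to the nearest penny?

Monthly rate r = 26.8%/12 = 2.23333% = 0.0223333.
Payoff takes n = ⌈−ln(1 − rB₀/P)/ln(1+r)⌉ = ⌈8.598⌉ = 9 payments; the last is £110.48.
Total paid = 8·£184.00 + £110.48 = £1,582.48.
Total interest = total paid − principal = £1,582.48 − £1,425.00 = £157.48.

£157.48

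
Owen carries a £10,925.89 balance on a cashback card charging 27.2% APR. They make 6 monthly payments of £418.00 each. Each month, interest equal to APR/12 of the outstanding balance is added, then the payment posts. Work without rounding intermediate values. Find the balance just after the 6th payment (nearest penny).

£9,844.11

Monthly rate r = 27.2%/12 = 2.26667% = 0.0226667.
Each month: B ← B·(1+r) − £418.00.
Month 1: interest £247.65; balance after payment £10,755.54.
Month 2: interest £243.79; balance after payment £10,581.34.
Month 3: interest £239.84; balance after payment £10,403.18.
Month 4: interest £235.81; balance after payment £10,220.98.
Month 5: interest £231.68; balance after payment £10,034.66.
Month 6: interest £227.45; balance after payment £9,844.11.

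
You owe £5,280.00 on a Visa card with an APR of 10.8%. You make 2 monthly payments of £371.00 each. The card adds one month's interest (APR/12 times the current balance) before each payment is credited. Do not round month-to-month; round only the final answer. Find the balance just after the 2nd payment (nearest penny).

Monthly rate r = 10.8%/12 = 0.9% = 0.009.
Each month: B ← B·(1+r) − £371.00.
Month 1: interest £47.52; balance after payment £4,956.52.
Month 2: interest £44.61; balance after payment £4,630.13.

£4,630.13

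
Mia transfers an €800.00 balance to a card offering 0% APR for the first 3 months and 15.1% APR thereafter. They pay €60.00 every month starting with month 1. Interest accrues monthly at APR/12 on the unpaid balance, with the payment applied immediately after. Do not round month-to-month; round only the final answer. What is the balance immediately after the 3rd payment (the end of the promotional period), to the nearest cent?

Promo months 1–3 at r₀ = 0%/12 = 0; months 4+ at r₁ = 15.1%/12 = 0.0125833.
After month 3 (no interest yet): B = €800.00 − 3·€60.00 = €620.00.

€620.00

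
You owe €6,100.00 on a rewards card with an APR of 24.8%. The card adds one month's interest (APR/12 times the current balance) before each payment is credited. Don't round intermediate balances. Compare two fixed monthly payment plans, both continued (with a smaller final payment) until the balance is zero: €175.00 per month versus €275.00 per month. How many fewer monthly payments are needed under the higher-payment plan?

Monthly rate r = 24.8%/12 = 2.06667% = 0.0206667.
At €175.00/mo: n = ⌈−ln(1 − rB₀/P)/ln(1+r)⌉ = 63 payments (last €52.17); total interest = total paid − €6,100.00 = €4,802.17.
At €275.00/mo: 30 payments (last €269.57); total interest €2,144.57.
Payments saved = 63 − 30 = 33.

33 fewer payments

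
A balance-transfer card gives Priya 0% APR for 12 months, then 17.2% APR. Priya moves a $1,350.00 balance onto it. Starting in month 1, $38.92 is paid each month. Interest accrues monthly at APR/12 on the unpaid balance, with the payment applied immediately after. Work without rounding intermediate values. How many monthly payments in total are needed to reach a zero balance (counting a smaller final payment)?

40 months

Promo months 1–12 at r₀ = 0%/12 = 0; months 13+ at r₁ = 17.2%/12 = 0.0143333.
After month 12 (no interest yet): B = $1,350.00 − 12·$38.92 = $882.96.
Then at r₁ with $38.92/mo: n₂ = −ln(1 − r₁·B/P)/ln(1+r₁) ≈ 27.64 → 28 more payments.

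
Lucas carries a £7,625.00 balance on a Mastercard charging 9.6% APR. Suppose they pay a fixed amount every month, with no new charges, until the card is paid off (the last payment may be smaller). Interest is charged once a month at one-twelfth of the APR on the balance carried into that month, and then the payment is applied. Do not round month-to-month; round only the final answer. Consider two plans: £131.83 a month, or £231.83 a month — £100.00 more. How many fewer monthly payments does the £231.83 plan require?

39 fewer payments

Monthly rate r = 9.6%/12 = 0.8% = 0.008.
At £131.83/mo: n = ⌈−ln(1 − rB₀/P)/ln(1+r)⌉ = 78 payments (last £127.11); total interest = total paid − £7,625.00 = £2,653.02.
At £231.83/mo: 39 payments (last £74.25); total interest £1,258.79.
Payments saved = 78 − 39 = 39.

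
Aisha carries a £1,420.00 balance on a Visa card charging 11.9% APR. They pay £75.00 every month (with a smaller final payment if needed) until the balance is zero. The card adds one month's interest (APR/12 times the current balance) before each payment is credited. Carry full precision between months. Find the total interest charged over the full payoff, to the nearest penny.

Monthly rate r = 11.9%/12 = 0.991667% = 0.00991667.
Payoff takes n = ⌈−ln(1 − rB₀/P)/ln(1+r)⌉ = ⌈21.074⌉ = 22 payments; the last is £5.57.
Total paid = 21·£75.00 + £5.57 = £1,580.57.
Total interest = total paid − principal = £1,580.57 − £1,420.00 = £160.57.

£160.57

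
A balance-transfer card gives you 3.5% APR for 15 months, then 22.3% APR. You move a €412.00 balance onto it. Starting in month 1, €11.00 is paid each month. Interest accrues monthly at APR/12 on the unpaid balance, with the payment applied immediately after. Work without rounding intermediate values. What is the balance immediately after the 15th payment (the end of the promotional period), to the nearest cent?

€261.99

Promo months 1–15 at r₀ = 3.5%/12 = 0.00291667; months 16+ at r₁ = 22.3%/12 = 0.0185833.
After month 15: iterate B ← B·(1+r₀) − €11.00 for 15 months → €261.99.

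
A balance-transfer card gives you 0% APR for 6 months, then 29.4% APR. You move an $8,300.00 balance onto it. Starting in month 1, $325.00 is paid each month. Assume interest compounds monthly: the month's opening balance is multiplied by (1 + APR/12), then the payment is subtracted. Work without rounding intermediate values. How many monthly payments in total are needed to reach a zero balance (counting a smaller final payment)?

Promo months 1–6 at r₀ = 0%/12 = 0; months 7+ at r₁ = 29.4%/12 = 0.0245.
After month 6 (no interest yet): B = $8,300.00 − 6·$325.00 = $6,350.00.
Then at r₁ with $325.00/mo: n₂ = −ln(1 − r₁·B/P)/ln(1+r₁) ≈ 26.91 → 27 more payments.

33 months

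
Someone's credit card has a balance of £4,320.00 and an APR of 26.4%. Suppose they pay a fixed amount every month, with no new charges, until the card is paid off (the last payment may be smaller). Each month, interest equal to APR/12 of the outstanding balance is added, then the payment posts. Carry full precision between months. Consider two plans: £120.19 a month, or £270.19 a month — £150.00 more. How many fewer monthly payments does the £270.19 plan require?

Monthly rate r = 26.4%/12 = 2.2% = 0.022.
At £120.19/mo: n = ⌈−ln(1 − rB₀/P)/ln(1+r)⌉ = 72 payments (last £105.90); total interest = total paid − £4,320.00 = £4,319.39.
At £270.19/mo: 20 payments (last £248.71); total interest £1,062.32.
Payments saved = 72 − 20 = 52.

52 fewer payments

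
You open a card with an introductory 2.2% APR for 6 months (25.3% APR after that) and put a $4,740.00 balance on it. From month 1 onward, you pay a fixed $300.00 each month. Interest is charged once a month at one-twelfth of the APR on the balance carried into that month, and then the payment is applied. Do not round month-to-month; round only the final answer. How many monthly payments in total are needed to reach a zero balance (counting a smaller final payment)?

Promo months 1–6 at r₀ = 2.2%/12 = 0.00183333; months 7+ at r₁ = 25.3%/12 = 0.0210833.
After month 6: iterate B ← B·(1+r₀) − $300.00 for 6 months → $2,984.11.
Then at r₁ with $300.00/mo: n₂ = −ln(1 − r₁·B/P)/ln(1+r₁) ≈ 11.28 → 12 more payments.

18 payments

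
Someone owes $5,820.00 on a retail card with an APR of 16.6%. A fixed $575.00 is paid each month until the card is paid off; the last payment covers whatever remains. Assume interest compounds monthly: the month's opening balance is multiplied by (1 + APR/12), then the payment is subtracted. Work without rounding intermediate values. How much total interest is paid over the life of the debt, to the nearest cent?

$493.33

Monthly rate r = 16.6%/12 = 1.38333% = 0.0138333.
Payoff takes n = ⌈−ln(1 − rB₀/P)/ln(1+r)⌉ = ⌈10.980⌉ = 11 payments; the last is $563.33.
Total paid = 10·$575.00 + $563.33 = $6,313.33.
Total interest = total paid − principal = $6,313.33 − $5,820.00 = $493.33.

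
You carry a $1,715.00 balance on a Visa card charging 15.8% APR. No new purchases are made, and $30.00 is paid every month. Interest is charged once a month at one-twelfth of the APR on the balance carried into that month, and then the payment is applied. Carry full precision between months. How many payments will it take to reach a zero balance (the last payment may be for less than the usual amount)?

107 months

Monthly rate r = 15.8%/12 = 1.31667% = 0.0131667.
Recurrence: B ← B·(1+r) − $30.00.
Month 1: interest $22.58; balance after payment $1,707.58.
Month 2: interest $22.48; balance after payment $1,700.06.
Closed form: n = −ln(1 − rB₀/P)/ln(1+r) = −ln(0.24731)/ln(1.01317) ≈ 106.808, so the balance reaches zero during payment 107.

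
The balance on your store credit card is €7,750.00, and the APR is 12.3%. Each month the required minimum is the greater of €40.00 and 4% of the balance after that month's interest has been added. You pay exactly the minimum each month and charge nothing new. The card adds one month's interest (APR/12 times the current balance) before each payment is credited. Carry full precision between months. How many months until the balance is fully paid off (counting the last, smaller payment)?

Monthly rate r = 12.3%/12 = 1.025% = 0.01025.
While 4% of the post-interest balance exceeds €40.00, each month B ← (B·(1+r))·(1 − 0.04), i.e. B shrinks by the factor (1+r)·0.96 = 0.96984.
This holds for months 1–68. Entering month 69 the balance is €965.85; 4% of the post-interest balance is now below €40.00, so the flat €40.00 minimum applies from here.
From month 69 a fixed €40.00 at rate r clears €965.85 in 28 more payments. Total: 68 + 28 = 96 months.

96 months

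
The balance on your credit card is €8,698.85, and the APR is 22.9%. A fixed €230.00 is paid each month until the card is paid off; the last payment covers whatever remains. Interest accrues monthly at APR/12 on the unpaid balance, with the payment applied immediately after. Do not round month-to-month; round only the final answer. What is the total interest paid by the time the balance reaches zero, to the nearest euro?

€6,866

Monthly rate r = 22.9%/12 = 1.90833% = 0.0190833.
Payoff takes n = ⌈−ln(1 − rB₀/P)/ln(1+r)⌉ = ⌈67.672⌉ = 68 payments; the last is €155.09.
Total paid = 67·€230.00 + €155.09 = €15,565.09.
Total interest = total paid − principal = €15,565.09 − €8,698.85 = €6,866.24.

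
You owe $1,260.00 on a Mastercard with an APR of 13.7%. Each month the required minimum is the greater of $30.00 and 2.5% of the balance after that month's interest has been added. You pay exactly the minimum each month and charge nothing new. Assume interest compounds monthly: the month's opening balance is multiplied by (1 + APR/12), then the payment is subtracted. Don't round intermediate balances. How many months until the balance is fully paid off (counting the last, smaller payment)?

Monthly rate r = 13.7%/12 = 1.14167% = 0.0114167.
While 2.5% of the post-interest balance exceeds $30.00, each month B ← (B·(1+r))·(1 − 0.025), i.e. B shrinks by the factor (1+r)·0.975 = 0.98613.
This holds for months 1–5. Entering month 6 the balance is $1,175.02; 2.5% of the post-interest balance is now below $30.00, so the flat $30.00 minimum applies from here.
From month 6 a fixed $30.00 at rate r clears $1,175.02 in 53 more payments. Total: 5 + 53 = 58 months.

58 months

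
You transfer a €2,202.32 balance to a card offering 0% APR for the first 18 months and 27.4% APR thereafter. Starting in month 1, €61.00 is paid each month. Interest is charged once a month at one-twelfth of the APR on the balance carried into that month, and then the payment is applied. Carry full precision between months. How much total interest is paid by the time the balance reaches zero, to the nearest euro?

Promo months 1–18 at r₀ = 0%/12 = 0; months 19+ at r₁ = 27.4%/12 = 0.0228333.
After month 18 (no interest yet): B = €2,202.32 − 18·€61.00 = €1,104.32.
Then at r₁ with €61.00/mo: n₂ = −ln(1 − r₁·B/P)/ln(1+r₁) ≈ 23.62 → 24 more payments.
Total paid = 41·€61.00 + €38.24 = €2,539.24; interest = €2,539.24 − €2,202.32 = €336.92.

€337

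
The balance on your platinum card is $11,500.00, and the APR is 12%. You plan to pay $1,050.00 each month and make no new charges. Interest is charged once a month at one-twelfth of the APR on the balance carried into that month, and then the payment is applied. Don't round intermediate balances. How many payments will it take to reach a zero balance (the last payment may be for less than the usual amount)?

Monthly rate r = 12%/12 = 1% = 0.01.
Recurrence: B ← B·(1+r) − $1,050.00.
Month 1: interest $115.00; balance after payment $10,565.00.
Month 2: interest $105.65; balance after payment $9,620.65.
Closed form: n = −ln(1 − rB₀/P)/ln(1+r) = −ln(0.89048)/ln(1.01) ≈ 11.658, so the balance reaches zero during payment 12.

12 months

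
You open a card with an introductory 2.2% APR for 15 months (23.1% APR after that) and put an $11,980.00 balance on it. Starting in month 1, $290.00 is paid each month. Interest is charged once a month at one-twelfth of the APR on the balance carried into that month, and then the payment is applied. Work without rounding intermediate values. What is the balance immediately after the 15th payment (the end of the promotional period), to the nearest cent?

$7,907.44

Promo months 1–15 at r₀ = 2.2%/12 = 0.00183333; months 16+ at r₁ = 23.1%/12 = 0.01925.
After month 15: iterate B ← B·(1+r₀) − $290.00 for 15 months → $7,907.44.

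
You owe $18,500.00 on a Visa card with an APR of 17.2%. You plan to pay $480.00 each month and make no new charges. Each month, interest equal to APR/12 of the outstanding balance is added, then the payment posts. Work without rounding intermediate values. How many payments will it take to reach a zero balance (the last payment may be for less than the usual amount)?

57 months

Monthly rate r = 17.2%/12 = 1.43333% = 0.0143333.
Recurrence: B ← B·(1+r) − $480.00.
Month 1: interest $265.17; balance after payment $18,285.17.
Month 2: interest $262.09; balance after payment $18,067.25.
Closed form: n = −ln(1 − rB₀/P)/ln(1+r) = −ln(0.44757)/ln(1.01433) ≈ 56.489, so the balance reaches zero during payment 57.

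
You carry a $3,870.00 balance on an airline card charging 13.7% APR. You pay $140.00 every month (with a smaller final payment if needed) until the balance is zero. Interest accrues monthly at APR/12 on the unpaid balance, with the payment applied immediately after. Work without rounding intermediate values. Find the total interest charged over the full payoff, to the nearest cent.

$806.69

Monthly rate r = 13.7%/12 = 1.14167% = 0.0114167.
Payoff takes n = ⌈−ln(1 − rB₀/P)/ln(1+r)⌉ = ⌈33.404⌉ = 34 payments; the last is $56.69.
Total paid = 33·$140.00 + $56.69 = $4,676.69.
Total interest = total paid − principal = $4,676.69 − $3,870.00 = $806.69.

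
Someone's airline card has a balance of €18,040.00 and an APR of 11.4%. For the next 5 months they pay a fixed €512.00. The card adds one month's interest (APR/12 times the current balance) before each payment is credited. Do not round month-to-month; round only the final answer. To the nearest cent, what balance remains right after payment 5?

€16,304.23

Monthly rate r = 11.4%/12 = 0.95% = 0.0095.
Each month: B ← B·(1+r) − €512.00.
Month 1: interest €171.38; balance after payment €17,699.38.
Month 2: interest €168.14; balance after payment €17,355.52.
Month 3: interest €164.88; balance after payment €17,008.40.
Month 4: interest €161.58; balance after payment €16,657.98.
Month 5: interest €158.25; balance after payment €16,304.23.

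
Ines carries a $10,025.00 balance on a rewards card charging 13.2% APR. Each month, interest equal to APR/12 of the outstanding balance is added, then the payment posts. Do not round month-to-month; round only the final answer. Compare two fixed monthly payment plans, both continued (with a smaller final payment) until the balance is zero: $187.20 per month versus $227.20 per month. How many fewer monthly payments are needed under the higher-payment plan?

21 fewer payments

Monthly rate r = 13.2%/12 = 1.1% = 0.011.
At $187.20/mo: n = ⌈−ln(1 − rB₀/P)/ln(1+r)⌉ = 82 payments (last $55.17); total interest = total paid − $10,025.00 = $5,193.37.
At $227.20/mo: 61 payments (last $164.35); total interest $3,771.35.
Payments saved = 82 − 61 = 21.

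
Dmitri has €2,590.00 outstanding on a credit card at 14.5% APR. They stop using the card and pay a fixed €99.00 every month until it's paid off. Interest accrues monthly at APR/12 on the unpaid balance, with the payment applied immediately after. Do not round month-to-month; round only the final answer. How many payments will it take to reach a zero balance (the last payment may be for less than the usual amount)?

32 months

Monthly rate r = 14.5%/12 = 1.20833% = 0.0120833.
Recurrence: B ← B·(1+r) − €99.00.
Month 1: interest €31.30; balance after payment €2,522.30.
Month 2: interest €30.48; balance after payment €2,453.77.
Closed form: n = −ln(1 − rB₀/P)/ln(1+r) = −ln(0.68388)/ln(1.01208) ≈ 31.636, so the balance reaches zero during payment 32.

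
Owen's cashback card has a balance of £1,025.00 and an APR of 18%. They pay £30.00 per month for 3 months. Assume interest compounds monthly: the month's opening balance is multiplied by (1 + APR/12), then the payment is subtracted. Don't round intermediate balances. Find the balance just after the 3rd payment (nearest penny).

£980.46

Monthly rate r = 18%/12 = 1.5% = 0.015.
Each month: B ← B·(1+r) − £30.00.
Month 1: interest £15.38; balance after payment £1,010.38.
Month 2: interest £15.16; balance after payment £995.53.
Month 3: interest £14.93; balance after payment £980.46.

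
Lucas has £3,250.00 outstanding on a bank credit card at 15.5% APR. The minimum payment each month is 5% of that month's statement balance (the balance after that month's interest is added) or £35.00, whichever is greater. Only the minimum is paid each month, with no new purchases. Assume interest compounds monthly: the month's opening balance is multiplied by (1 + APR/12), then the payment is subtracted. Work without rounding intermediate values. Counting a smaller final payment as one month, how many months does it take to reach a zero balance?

Monthly rate r = 15.5%/12 = 1.29167% = 0.0129167.
While 5% of the post-interest balance exceeds £35.00, each month B ← (B·(1+r))·(1 − 0.05), i.e. B shrinks by the factor (1+r)·0.95 = 0.96227.
This holds for months 1–41. Entering month 42 the balance is £671.54; 5% of the post-interest balance is now below £35.00, so the flat £35.00 minimum applies from here.
From month 42 a fixed £35.00 at rate r clears £671.54 in 23 more payments. Total: 41 + 23 = 64 months.

64 months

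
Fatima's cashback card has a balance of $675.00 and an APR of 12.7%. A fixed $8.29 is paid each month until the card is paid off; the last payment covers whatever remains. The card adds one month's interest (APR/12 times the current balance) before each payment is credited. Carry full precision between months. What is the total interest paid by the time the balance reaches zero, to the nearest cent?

Monthly rate r = 12.7%/12 = 1.05833% = 0.0105833.
Payoff takes n = ⌈−ln(1 − rB₀/P)/ln(1+r)⌉ = ⌈187.938⌉ = 188 payments; the last is $7.77.
Total paid = 187·$8.29 + $7.77 = $1,558.00.
Total interest = total paid − principal = $1,558.00 − $675.00 = $883.00.

$883.00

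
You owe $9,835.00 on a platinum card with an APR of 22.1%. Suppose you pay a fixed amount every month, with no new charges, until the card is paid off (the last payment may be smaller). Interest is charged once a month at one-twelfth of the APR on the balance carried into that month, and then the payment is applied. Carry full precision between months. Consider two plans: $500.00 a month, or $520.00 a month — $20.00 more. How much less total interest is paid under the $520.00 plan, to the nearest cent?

Monthly rate r = 22.1%/12 = 1.84167% = 0.0184167.
At $500.00/mo: n = ⌈−ln(1 − rB₀/P)/ln(1+r)⌉ = 25 payments (last $325.41); total interest = total paid − $9,835.00 = $2,490.41.
At $520.00/mo: 24 payments (last $242.70); total interest $2,367.70.
Interest saved = $2,490.41 − $2,367.70 = $122.71.

$122.71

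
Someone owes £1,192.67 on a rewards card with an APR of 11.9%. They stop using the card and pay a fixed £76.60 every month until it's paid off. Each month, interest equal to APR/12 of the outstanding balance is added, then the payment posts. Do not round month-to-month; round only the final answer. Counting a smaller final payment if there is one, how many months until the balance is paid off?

17 months

Monthly rate r = 11.9%/12 = 0.991667% = 0.00991667.
Recurrence: B ← B·(1+r) − £76.60.
Month 1: interest £11.83; balance after payment £1,127.90.
Month 2: interest £11.18; balance after payment £1,062.48.
Closed form: n = −ln(1 − rB₀/P)/ln(1+r) = −ln(0.8456)/ln(1.00992) ≈ 16.996, so the balance reaches zero during payment 17.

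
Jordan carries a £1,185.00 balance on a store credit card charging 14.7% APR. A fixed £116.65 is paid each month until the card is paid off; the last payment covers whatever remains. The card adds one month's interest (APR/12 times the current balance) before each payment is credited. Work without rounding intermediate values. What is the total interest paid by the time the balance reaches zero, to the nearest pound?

£88

Monthly rate r = 14.7%/12 = 1.225% = 0.01225.
Payoff takes n = ⌈−ln(1 − rB₀/P)/ln(1+r)⌉ = ⌈10.915⌉ = 11 payments; the last is £106.77.
Total paid = 10·£116.65 + £106.77 = £1,273.27.
Total interest = total paid − principal = £1,273.27 − £1,185.00 = £88.27.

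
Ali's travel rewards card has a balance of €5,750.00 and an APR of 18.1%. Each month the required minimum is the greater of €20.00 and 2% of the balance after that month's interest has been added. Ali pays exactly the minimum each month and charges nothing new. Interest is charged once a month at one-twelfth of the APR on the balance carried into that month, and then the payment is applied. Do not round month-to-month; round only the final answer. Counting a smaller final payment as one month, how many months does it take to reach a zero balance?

428 months

Monthly rate r = 18.1%/12 = 1.50833% = 0.0150833.
While 2% of the post-interest balance exceeds €20.00, each month B ← (B·(1+r))·(1 − 0.02), i.e. B shrinks by the factor (1+r)·0.98 = 0.99478.
This holds for months 1–338. Entering month 339 the balance is €980.97; 2% of the post-interest balance is now below €20.00, so the flat €20.00 minimum applies from here.
From month 339 a fixed €20.00 at rate r clears €980.97 in 90 more payments. Total: 338 + 90 = 428 months.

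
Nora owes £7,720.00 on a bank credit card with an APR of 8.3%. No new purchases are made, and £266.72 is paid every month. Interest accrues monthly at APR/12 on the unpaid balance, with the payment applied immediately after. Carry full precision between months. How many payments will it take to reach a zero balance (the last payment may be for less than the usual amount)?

33 payments

Monthly rate r = 8.3%/12 = 0.691667% = 0.00691667.
Recurrence: B ← B·(1+r) − £266.72.
Month 1: interest £53.40; balance after payment £7,506.68.
Month 2: interest £51.92; balance after payment £7,291.88.
Closed form: n = −ln(1 − rB₀/P)/ln(1+r) = −ln(0.7998)/ln(1.00692) ≈ 32.409, so the balance reaches zero during payment 33.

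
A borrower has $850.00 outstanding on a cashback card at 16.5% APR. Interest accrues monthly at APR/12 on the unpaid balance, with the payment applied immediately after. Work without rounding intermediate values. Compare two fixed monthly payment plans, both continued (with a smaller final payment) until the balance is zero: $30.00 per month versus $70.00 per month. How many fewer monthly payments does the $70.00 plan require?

Monthly rate r = 16.5%/12 = 1.375% = 0.01375.
At $30.00/mo: n = ⌈−ln(1 − rB₀/P)/ln(1+r)⌉ = 37 payments (last $4.39); total interest = total paid − $850.00 = $234.39.
At $70.00/mo: 14 payments (last $26.49); total interest $86.49.
Payments saved = 37 − 14 = 23.

23 fewer payments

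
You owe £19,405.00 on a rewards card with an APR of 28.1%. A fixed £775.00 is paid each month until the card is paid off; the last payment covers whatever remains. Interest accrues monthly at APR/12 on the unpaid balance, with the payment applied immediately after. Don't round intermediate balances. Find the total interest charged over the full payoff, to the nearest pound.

Monthly rate r = 28.1%/12 = 2.34167% = 0.0234167.
Payoff takes n = ⌈−ln(1 − rB₀/P)/ln(1+r)⌉ = ⌈38.134⌉ = 39 payments; the last is £104.68.
Total paid = 38·£775.00 + £104.68 = £29,554.68.
Total interest = total paid − principal = £29,554.68 − £19,405.00 = £10,149.68.

£10,150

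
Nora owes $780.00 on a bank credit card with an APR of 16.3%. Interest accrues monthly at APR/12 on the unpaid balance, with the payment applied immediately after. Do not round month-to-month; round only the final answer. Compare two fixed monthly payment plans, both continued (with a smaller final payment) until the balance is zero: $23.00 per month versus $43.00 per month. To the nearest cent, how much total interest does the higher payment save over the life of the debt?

$150.92

Monthly rate r = 16.3%/12 = 1.35833% = 0.0135833.
At $23.00/mo: n = ⌈−ln(1 − rB₀/P)/ln(1+r)⌉ = 46 payments (last $17.52); total interest = total paid − $780.00 = $272.52.
At $43.00/mo: 21 payments (last $41.60); total interest $121.60.
Interest saved = $272.52 − $121.60 = $150.92.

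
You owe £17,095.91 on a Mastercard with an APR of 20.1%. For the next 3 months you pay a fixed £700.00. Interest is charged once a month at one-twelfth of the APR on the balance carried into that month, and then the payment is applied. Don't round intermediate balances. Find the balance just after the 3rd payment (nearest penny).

£15,834.08

Monthly rate r = 20.1%/12 = 1.675% = 0.01675.
Each month: B ← B·(1+r) − £700.00.
Month 1: interest £286.36; balance after payment £16,682.27.
Month 2: interest £279.43; balance after payment £16,261.69.
Month 3: interest £272.38; balance after payment £15,834.08.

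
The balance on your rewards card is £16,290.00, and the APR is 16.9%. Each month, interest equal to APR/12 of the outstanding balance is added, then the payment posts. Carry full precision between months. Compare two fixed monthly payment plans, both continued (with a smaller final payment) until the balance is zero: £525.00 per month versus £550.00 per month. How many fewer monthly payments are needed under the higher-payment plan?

3 fewer payments

Monthly rate r = 16.9%/12 = 1.40833% = 0.0140833.
At £525.00/mo: n = ⌈−ln(1 − rB₀/P)/ln(1+r)⌉ = 42 payments (last £40.12); total interest = total paid − £16,290.00 = £5,275.12.
At £550.00/mo: 39 payments (last £329.13); total interest £4,939.13.
Payments saved = 42 − 39 = 3.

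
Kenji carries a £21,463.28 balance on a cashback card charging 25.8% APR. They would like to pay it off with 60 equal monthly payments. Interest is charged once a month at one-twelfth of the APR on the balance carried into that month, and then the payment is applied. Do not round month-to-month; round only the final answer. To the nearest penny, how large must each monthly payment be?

Monthly rate r = 25.8%/12 = 2.15% = 0.0215.
Level-payment amortization: P = B₀·r / (1 − (1+r)^(−n)) = 21463.28·0.0215 / (1 − 1.0215^(−60)).
Denominator 1 − (1+r)^(−60) = 0.720939902.
P = 461.461 / 0.720939902 ≈ 640.08.

£640.08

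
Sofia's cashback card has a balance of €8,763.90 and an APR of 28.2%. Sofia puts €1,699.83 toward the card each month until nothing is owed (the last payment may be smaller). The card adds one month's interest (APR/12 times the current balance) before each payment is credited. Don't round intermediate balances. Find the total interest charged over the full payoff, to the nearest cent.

Monthly rate r = 28.2%/12 = 2.35% = 0.0235.
Payoff takes n = ⌈−ln(1 − rB₀/P)/ln(1+r)⌉ = ⌈5.560⌉ = 6 payments; the last is €957.07.
Total paid = 5·€1,699.83 + €957.07 = €9,456.22.
Total interest = total paid − principal = €9,456.22 − €8,763.90 = €692.32.

€692.32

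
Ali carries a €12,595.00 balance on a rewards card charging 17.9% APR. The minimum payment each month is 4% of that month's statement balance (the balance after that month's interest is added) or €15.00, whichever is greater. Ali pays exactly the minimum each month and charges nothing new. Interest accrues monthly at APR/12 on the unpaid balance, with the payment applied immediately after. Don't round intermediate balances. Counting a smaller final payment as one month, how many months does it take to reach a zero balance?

Monthly rate r = 17.9%/12 = 1.49167% = 0.0149167.
While 4% of the post-interest balance exceeds €15.00, each month B ← (B·(1+r))·(1 − 0.04), i.e. B shrinks by the factor (1+r)·0.96 = 0.97432.
This holds for months 1–136. Entering month 137 the balance is €366.12; 4% of the post-interest balance is now below €15.00, so the flat €15.00 minimum applies from here.
From month 137 a fixed €15.00 at rate r clears €366.12 in 31 more payments. Total: 136 + 31 = 167 months.

167 months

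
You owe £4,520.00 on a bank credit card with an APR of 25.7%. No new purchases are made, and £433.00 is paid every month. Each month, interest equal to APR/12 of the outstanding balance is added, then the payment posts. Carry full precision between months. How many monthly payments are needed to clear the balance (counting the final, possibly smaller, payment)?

Monthly rate r = 25.7%/12 = 2.14167% = 0.0214167.
Recurrence: B ← B·(1+r) − £433.00.
Month 1: interest £96.80; balance after payment £4,183.80.
Month 2: interest £89.60; balance after payment £3,840.41.
Closed form: n = −ln(1 − rB₀/P)/ln(1+r) = −ln(0.77644)/ln(1.02142) ≈ 11.941, so the balance reaches zero during payment 12.

12 payments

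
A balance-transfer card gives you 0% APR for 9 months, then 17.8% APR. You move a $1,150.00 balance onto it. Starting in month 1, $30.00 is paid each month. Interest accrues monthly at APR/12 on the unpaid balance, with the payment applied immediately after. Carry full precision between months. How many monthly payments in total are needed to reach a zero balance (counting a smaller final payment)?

Promo months 1–9 at r₀ = 0%/12 = 0; months 10+ at r₁ = 17.8%/12 = 0.0148333.
After month 9 (no interest yet): B = $1,150.00 − 9·$30.00 = $880.00.
Then at r₁ with $30.00/mo: n₂ = −ln(1 − r₁·B/P)/ln(1+r₁) ≈ 38.79 → 39 more payments.

48 payments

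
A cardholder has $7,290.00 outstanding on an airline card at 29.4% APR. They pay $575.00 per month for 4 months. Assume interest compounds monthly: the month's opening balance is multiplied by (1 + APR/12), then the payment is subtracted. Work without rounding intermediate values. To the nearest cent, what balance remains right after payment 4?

$5,645.19

Monthly rate r = 29.4%/12 = 2.45% = 0.0245.
Each month: B ← B·(1+r) − $575.00.
Month 1: interest $178.60; balance after payment $6,893.60.
Month 2: interest $168.89; balance after payment $6,487.50.
Month 3: interest $158.94; balance after payment $6,071.44.
Month 4: interest $148.75; balance after payment $5,645.19.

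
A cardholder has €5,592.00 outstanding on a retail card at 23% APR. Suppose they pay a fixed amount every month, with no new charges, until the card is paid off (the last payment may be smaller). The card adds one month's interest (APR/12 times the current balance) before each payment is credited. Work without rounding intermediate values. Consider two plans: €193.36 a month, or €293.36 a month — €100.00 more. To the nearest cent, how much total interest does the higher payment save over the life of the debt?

Monthly rate r = 23%/12 = 1.91667% = 0.0191667.
At €193.36/mo: n = ⌈−ln(1 − rB₀/P)/ln(1+r)⌉ = 43 payments (last €109.76); total interest = total paid − €5,592.00 = €2,638.88.
At €293.36/mo: 24 payments (last €278.65); total interest €1,433.93.
Interest saved = €2,638.88 − €1,433.93 = €1,204.95.

€1,204.95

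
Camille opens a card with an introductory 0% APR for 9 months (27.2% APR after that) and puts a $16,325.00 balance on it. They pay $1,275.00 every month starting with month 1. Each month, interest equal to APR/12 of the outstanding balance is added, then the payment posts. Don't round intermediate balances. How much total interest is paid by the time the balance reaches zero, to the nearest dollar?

Promo months 1–9 at r₀ = 0%/12 = 0; months 10+ at r₁ = 27.2%/12 = 0.0226667.
After month 9 (no interest yet): B = $16,325.00 − 9·$1,275.00 = $4,850.00.
Then at r₁ with $1,275.00/mo: n₂ = −ln(1 − r₁·B/P)/ln(1+r₁) ≈ 4.02 → 5 more payments.
Total paid = 13·$1,275.00 + $29.53 = $16,604.53; interest = $16,604.53 − $16,325.00 = $279.53.

$280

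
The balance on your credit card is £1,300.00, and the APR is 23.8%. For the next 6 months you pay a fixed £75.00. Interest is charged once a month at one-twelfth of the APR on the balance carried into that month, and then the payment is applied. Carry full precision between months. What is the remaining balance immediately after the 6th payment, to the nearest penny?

Monthly rate r = 23.8%/12 = 1.98333% = 0.0198333.
Each month: B ← B·(1+r) − £75.00.
Month 1: interest £25.78; balance after payment £1,250.78.
Month 2: interest £24.81; balance after payment £1,200.59.
Month 3: interest £23.81; balance after payment £1,149.40.
Month 4: interest £22.80; balance after payment £1,097.20.
Month 5: interest £21.76; balance after payment £1,043.96.
Month 6: interest £20.71; balance after payment £989.67.

£989.67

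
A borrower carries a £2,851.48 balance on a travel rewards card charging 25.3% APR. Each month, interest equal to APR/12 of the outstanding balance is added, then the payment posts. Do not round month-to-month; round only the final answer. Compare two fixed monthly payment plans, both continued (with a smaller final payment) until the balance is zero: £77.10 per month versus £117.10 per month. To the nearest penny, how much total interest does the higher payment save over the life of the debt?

Monthly rate r = 25.3%/12 = 2.10833% = 0.0210833.
At £77.10/mo: n = ⌈−ln(1 − rB₀/P)/ln(1+r)⌉ = 73 payments (last £40.01); total interest = total paid − £2,851.48 = £2,739.73.
At £117.10/mo: 35 payments (last £61.62); total interest £1,191.54.
Interest saved = £2,739.73 − £1,191.54 = £1,548.19.

£1,548.19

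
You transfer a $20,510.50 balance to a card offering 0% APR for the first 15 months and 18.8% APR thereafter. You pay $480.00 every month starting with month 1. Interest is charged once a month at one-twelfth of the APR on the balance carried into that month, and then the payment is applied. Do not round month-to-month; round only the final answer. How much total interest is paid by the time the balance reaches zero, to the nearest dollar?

$4,289

Promo months 1–15 at r₀ = 0%/12 = 0; months 16+ at r₁ = 18.8%/12 = 0.0156667.
After month 15 (no interest yet): B = $20,510.50 − 15·$480.00 = $13,310.50.
Then at r₁ with $480.00/mo: n₂ = −ln(1 − r₁·B/P)/ln(1+r₁) ≈ 36.66 → 37 more payments.
Total paid = 51·$480.00 + $319.22 = $24,799.22; interest = $24,799.22 − $20,510.50 = $4,288.72.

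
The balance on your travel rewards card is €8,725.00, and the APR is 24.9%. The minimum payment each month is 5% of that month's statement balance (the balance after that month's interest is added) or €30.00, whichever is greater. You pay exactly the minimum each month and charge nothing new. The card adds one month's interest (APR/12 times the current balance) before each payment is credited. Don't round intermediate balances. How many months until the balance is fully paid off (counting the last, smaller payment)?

114 months

Monthly rate r = 24.9%/12 = 2.075% = 0.02075.
While 5% of the post-interest balance exceeds €30.00, each month B ← (B·(1+r))·(1 − 0.05), i.e. B shrinks by the factor (1+r)·0.95 = 0.96971.
This holds for months 1–88. Entering month 89 the balance is €582.57; 5% of the post-interest balance is now below €30.00, so the flat €30.00 minimum applies from here.
From month 89 a fixed €30.00 at rate r clears €582.57 in 26 more payments. Total: 88 + 26 = 114 months.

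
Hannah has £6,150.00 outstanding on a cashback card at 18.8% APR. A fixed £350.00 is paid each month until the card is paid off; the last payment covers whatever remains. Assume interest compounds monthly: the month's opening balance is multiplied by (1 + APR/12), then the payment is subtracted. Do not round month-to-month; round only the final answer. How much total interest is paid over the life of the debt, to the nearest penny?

£1,099.88

Monthly rate r = 18.8%/12 = 1.56667% = 0.0156667.
Payoff takes n = ⌈−ln(1 − rB₀/P)/ln(1+r)⌉ = ⌈20.712⌉ = 21 payments; the last is £249.88.
Total paid = 20·£350.00 + £249.88 = £7,249.88.
Total interest = total paid − principal = £7,249.88 − £6,150.00 = £1,099.88.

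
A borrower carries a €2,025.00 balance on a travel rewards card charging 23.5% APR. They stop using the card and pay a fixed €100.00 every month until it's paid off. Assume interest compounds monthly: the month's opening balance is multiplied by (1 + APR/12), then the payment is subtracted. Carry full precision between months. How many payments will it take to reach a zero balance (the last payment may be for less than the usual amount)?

27 months

Monthly rate r = 23.5%/12 = 1.95833% = 0.0195833.
Recurrence: B ← B·(1+r) − €100.00.
Month 1: interest €39.66; balance after payment €1,964.66.
Month 2: interest €38.47; balance after payment €1,903.13.
Closed form: n = −ln(1 − rB₀/P)/ln(1+r) = −ln(0.60344)/ln(1.01958) ≈ 26.045, so the balance reaches zero during payment 27.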